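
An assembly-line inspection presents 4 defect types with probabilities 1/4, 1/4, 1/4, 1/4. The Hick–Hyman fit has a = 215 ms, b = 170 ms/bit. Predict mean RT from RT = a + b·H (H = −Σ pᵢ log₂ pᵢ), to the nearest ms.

Each term −pᵢ log₂ pᵢ: 0.25·2 + 0.25·2 + 0.25·2 + 0.25·2; summed, H = 2.000 bits.
Mean RT = a + bH = 215 + 170·2.000 = 555.00 ms.

555 ms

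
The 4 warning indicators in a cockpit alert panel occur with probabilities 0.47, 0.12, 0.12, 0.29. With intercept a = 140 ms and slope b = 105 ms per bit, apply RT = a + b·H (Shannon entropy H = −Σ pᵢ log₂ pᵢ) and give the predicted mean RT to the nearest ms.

325 ms

Entropy contributions −pᵢ log₂ pᵢ: 0.5120, 0.3671, 0.3671, 0.5179; sum H = 1.7640 bits.
RT = a + bH = 140 + 105·1.7640 = 325.22 ms.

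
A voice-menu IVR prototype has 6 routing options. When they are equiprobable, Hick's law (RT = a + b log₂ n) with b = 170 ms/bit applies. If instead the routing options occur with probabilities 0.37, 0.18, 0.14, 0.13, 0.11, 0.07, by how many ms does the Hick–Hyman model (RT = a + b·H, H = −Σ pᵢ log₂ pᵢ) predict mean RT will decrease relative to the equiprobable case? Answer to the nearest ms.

Equiprobable entropy H₀ = log₂ 6 = 2.5850 bits.
Skewed entropy H = −Σ pᵢ log₂ pᵢ = 2.3746 bits.
ΔRT = b·(H₀ − H) = 170 × 0.2103 = 35.76 ms.

36 ms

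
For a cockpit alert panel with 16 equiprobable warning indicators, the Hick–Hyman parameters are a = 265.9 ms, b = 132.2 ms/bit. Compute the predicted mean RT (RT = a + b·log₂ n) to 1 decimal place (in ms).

log₂(16) = 4 bits, so RT = 265.9 + 132.2 × 4 ≈ 794.700 ms.

794.7 ms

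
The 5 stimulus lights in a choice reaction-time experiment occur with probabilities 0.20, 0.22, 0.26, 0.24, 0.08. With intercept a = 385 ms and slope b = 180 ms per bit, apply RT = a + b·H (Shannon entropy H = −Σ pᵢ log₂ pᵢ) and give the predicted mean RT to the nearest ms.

787 ms

H = 0.20·log₂(1/0.20) + 0.22·log₂(1/0.22) + 0.26·log₂(1/0.26) + 0.24·log₂(1/0.24) + 0.08·log₂(1/0.08) = 2.2359 bits.
RT = 385 + 180 × 2.2359 = 787.46 ms.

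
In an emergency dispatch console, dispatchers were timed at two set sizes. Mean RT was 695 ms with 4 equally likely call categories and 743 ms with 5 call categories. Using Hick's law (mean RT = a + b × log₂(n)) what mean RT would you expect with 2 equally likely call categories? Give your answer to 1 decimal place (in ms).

545.9 ms

Fit slope and intercept:
  b = (743 − 695) / (log₂ 5 − log₂ 4) = 48 / (2.3219 − 2) = 149.102 ms/bit
  a = 695 − 149.102 × 2 = 396.797 ms
Then RT(2) = 396.797 + 149.102 × log₂ 2 = 396.797 + 149.102 × 1 ≈ 545.898 ms.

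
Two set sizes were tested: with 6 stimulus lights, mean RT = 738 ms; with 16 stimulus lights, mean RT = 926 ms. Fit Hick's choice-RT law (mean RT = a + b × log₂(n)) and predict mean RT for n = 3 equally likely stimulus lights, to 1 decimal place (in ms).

With log₂ n on the abscissa the relation is linear; from the two conditions:
  b = (926 − 738) / (log₂ 16 − log₂ 6) = 188 / (4 − 2.5850) = 132.859 ms/bit
  a = 738 − 132.859 × 2.5850 = 394.565 ms
Then RT(3) = 394.565 + 132.859 × log₂ 3 = 394.565 + 132.859 × 1.5850 ≈ 605.141 ms.

605.1 ms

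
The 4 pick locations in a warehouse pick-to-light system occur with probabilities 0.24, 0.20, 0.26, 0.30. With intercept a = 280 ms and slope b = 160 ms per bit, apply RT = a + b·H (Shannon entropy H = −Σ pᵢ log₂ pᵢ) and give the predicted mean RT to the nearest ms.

Entropy contributions −pᵢ log₂ pᵢ: 0.4941, 0.4644, 0.5053, 0.5211; sum H = 1.9849 bits.
RT = a + bH = 280 + 160·1.9849 = 597.58 ms.

598 ms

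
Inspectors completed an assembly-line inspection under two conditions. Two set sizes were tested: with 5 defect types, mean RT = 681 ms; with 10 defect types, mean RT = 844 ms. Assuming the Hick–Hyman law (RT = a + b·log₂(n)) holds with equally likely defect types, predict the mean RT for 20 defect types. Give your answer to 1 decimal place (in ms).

1007.0 ms

With log₂ n on the abscissa the relation is linear; from the two conditions:
  b = (844 − 681) / (log₂ 10 − log₂ 5) = 163 / (3.3219 − 2.3219) = 163.000 ms/bit
  a = 681 − 163.000 × 2.3219 = 302.526 ms
Then RT(20) = 302.526 + 163.000 × log₂ 20 = 302.526 + 163.000 × 4.3219 ≈ 1007.000 ms.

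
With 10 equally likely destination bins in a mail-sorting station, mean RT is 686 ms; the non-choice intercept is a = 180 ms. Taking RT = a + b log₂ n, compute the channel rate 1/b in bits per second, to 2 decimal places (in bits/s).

Choice component = 686 − 180 = 506 ms over log₂(10) = 3.3219 bits.
b = 506 / 3.3219 = 152.321 ms/bit, so 1/b = 6.565 bits/s.

6.57 bits/s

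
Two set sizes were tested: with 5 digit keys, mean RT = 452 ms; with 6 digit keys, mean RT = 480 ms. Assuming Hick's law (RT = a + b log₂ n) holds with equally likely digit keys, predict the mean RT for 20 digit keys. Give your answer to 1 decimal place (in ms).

664.9 ms

RT is linear in log₂ n, so two points fix the line:
  b = (480 − 452) / (log₂ 6 − log₂ 5) = 28 / (2.5850 − 2.3219) = 106.450 ms/bit
  a = 452 − 106.450 × 2.3219 = 204.831 ms
Then RT(20) = 204.831 + 106.450 × log₂ 20 = 204.831 + 106.450 × 4.3219 ≈ 664.900 ms.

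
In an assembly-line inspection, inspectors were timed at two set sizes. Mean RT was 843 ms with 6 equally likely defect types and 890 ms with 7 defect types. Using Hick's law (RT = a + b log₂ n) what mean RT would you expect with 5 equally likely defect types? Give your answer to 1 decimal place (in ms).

Solve the two-equation system in a and b:
  b = (890 − 843) / (log₂ 7 − log₂ 6) = 47 / (2.8074 − 2.5850) = 211.338 ms/bit
  a = 843 − 211.338 × 2.5850 = 296.699 ms
Then RT(5) = 296.699 + 211.338 × log₂ 5 = 296.699 + 211.338 × 2.3219 ≈ 787.411 ms.

787.4 ms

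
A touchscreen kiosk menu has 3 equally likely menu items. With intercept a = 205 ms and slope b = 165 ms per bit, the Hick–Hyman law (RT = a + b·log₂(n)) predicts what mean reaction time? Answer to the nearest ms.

467 ms

log₂(3) = 1.5850 bits, so RT = 205 + 165 × 1.5850 ≈ 466.519 ms.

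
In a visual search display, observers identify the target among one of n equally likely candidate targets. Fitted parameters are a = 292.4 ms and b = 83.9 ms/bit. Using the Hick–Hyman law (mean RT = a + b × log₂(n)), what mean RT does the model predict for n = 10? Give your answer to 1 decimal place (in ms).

log₂(10) = 3.3219 bits, so RT = 292.4 + 83.9 × 3.3219 ≈ 571.110 ms.

571.1 ms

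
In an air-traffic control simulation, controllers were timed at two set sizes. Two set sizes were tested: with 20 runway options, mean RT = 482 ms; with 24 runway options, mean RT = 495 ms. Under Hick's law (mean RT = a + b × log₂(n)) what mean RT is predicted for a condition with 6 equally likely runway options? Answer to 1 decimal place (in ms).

396.2 ms

With log₂ n on the abscissa the relation is linear; from the two conditions:
  b = (495 − 482) / (log₂ 24 − log₂ 20) = 13 / (4.5850 − 4.3219) = 49.423 ms/bit
  a = 482 − 49.423 × 4.3219 = 268.397 ms
Then RT(6) = 268.397 + 49.423 × log₂ 6 = 268.397 + 49.423 × 2.5850 ≈ 396.154 ms.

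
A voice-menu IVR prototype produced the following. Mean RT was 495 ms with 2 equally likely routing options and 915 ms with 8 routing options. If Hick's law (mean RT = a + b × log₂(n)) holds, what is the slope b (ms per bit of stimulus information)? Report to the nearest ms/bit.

b = (RT₂ − RT₁)/(log₂ n₂ − log₂ n₁) = (915 − 495)/(3 − 1) = 210 ms/bit.

210 ms/bit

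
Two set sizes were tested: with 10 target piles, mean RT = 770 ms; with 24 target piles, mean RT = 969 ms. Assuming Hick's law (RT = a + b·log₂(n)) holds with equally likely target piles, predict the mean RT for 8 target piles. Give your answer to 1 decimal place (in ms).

719.3 ms

RT is linear in log₂ n, so two points fix the line:
  b = (969 − 770) / (log₂ 24 − log₂ 10) = 199 / (4.5850 − 3.3219) = 157.557 ms/bit
  a = 770 − 157.557 × 3.3219 = 246.607 ms
Then RT(8) = 246.607 + 157.557 × log₂ 8 = 246.607 + 157.557 × 3 ≈ 719.278 ms.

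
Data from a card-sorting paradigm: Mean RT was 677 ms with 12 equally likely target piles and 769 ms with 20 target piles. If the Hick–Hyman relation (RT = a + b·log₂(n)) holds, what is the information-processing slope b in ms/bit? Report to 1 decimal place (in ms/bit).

124.8 ms/bit

The slope on a log₂ axis is (769 − 677) / (4.3219 − 3.5850) = 124.836 ms/bit.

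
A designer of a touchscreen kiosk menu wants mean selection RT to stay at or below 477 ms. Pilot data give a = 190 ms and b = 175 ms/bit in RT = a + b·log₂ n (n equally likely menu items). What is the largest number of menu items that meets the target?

175·log₂ n ≤ 477 − 190 = 287, giving log₂ n ≤ 1.6400 and n ≤ 3.117. The largest whole number is 3.

3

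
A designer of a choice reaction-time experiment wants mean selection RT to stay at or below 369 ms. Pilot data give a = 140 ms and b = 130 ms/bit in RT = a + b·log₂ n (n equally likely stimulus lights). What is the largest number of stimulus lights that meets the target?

3

Information budget: (369 − 140)/130 = 1.7615 bits, so n ≤ 2^1.7615 = 3.391 → at most 3.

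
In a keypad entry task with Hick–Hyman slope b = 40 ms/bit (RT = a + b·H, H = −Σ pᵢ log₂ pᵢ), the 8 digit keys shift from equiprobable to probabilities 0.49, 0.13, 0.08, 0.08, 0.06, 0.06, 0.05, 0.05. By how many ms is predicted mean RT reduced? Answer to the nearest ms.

Equiprobable entropy H₀ = log₂ 8 = 3.0000 bits.
Skewed entropy H = −Σ pᵢ log₂ pᵢ = 2.3892 bits.
ΔRT = b·(H₀ − H) = 40 × 0.6108 = 24.43 ms.

24 ms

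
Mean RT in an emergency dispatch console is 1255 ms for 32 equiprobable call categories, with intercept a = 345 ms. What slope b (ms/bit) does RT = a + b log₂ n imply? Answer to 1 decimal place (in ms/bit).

182.0 ms/bit

32 alternatives carry log₂ 32 = 5 bits; the choice cost is 1255 − 345 = 910 ms, so b = 910/5 = 182.000 ms/bit.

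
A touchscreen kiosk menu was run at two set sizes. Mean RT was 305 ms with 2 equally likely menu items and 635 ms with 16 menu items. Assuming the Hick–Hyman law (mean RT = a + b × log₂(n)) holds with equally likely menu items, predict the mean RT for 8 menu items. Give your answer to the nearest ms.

Fit slope and intercept:
  b = (635 − 305) / (log₂ 16 − log₂ 2) = 330 / (4 − 1) = 110 ms/bit
  a = 305 − 110 × 1 = 195 ms
Then RT(8) = 195 + 110 × log₂ 8 = 195 + 110 × 3 ≈ 525.000 ms.

525 ms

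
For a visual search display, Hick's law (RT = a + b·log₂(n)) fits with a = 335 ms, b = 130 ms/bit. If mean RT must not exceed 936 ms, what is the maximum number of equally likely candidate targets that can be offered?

Set 335 + 130·log₂ n ≤ 936 → log₂ n ≤ (936 − 335)/130 = 4.6231.
So n ≤ 2^4.6231 = 24.643; the largest integer n is 24.

24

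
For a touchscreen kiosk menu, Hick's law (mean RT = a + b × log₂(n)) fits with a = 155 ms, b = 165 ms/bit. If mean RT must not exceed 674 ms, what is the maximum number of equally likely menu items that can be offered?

Set 155 + 165·log₂ n ≤ 674 → log₂ n ≤ (674 − 155)/165 = 3.1455.
So n ≤ 2^3.1455 = 8.849; the largest integer n is 8.

8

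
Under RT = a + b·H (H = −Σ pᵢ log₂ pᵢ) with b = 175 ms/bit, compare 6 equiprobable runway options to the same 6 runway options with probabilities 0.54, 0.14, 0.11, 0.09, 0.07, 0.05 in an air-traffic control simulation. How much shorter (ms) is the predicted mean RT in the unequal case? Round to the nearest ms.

Equiprobable entropy H₀ = log₂ 6 = 2.5850 bits.
Skewed entropy H = −Σ pᵢ log₂ pᵢ = 2.0247 bits.
ΔRT = b·(H₀ − H) = 175 × 0.5602 = 98.04 ms.

98 ms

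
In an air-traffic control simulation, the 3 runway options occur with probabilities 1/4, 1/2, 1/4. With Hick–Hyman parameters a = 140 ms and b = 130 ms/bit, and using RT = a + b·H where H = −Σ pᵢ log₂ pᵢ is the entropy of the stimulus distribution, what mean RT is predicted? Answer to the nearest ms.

335 ms

Each term −pᵢ log₂ pᵢ: 0.25·2 + 0.5·1 + 0.25·2; summed, H = 1.500 bits.
Mean RT = a + bH = 140 + 130·1.500 = 335.00 ms.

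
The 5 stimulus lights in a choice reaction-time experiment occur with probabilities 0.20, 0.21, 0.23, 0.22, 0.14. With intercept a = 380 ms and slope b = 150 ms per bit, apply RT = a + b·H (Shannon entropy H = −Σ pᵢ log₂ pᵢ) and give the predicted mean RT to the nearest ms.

725 ms

H = 0.20·log₂(1/0.20) + 0.21·log₂(1/0.21) + 0.23·log₂(1/0.23) + 0.22·log₂(1/0.22) + 0.14·log₂(1/0.14) = 2.3026 bits.
RT = 380 + 150 × 2.3026 = 725.38 ms.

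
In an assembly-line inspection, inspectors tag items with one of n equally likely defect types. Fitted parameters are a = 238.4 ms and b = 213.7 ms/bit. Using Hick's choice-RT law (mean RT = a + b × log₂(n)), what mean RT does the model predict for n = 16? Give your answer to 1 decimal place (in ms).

1093.2 ms

log₂(16) = 4 bits, so RT = 238.4 + 213.7 × 4 ≈ 1093.200 ms.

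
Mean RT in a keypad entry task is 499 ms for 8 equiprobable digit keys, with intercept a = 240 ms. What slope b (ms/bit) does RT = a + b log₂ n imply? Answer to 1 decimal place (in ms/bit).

8 alternatives carry log₂ 8 = 3 bits; the choice cost is 499 − 240 = 259 ms, so b = 259/3 = 86.333 ms/bit.

86.3 ms/bit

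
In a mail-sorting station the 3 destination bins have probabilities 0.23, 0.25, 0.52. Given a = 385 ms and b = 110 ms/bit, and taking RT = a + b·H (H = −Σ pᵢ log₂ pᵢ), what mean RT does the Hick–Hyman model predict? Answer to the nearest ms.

Entropy contributions −pᵢ log₂ pᵢ: 0.4877, 0.5000, 0.4906; sum H = 1.4782 bits.
RT = a + bH = 385 + 110·1.4782 = 547.61 ms.

548 ms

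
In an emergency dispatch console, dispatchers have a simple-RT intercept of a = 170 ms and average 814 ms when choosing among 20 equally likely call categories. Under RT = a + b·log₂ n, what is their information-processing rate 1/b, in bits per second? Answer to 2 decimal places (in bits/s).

6.71 bits/s

Choice component = 814 − 170 = 644 ms over log₂(20) = 4.3219 bits.
b = 644 / 4.3219 = 149.008 ms/bit, so 1/b = 6.711 bits/s.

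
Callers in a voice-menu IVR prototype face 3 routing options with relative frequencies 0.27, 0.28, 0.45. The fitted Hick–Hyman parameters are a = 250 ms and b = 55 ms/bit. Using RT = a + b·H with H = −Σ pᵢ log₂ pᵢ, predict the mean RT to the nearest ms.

335 ms

Entropy contributions −pᵢ log₂ pᵢ: 0.5100, 0.5142, 0.5184; sum H = 1.5426 bits.
RT = a + bH = 250 + 55·1.5426 = 334.85 ms.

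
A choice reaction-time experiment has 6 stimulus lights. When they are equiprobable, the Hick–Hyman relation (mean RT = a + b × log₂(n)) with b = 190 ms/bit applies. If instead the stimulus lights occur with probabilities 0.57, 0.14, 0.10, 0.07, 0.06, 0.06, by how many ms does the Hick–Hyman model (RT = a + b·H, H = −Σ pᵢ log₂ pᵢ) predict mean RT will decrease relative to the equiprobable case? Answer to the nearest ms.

121 ms

The RT saving is b·ΔH. Equiprobable H₀ = log₂(6) = 2.5850 bits; with the given probabilities H = 1.9472 bits.
b·(H₀ − H) = 190 × (2.5850 − 1.9472) = 121.18 ms.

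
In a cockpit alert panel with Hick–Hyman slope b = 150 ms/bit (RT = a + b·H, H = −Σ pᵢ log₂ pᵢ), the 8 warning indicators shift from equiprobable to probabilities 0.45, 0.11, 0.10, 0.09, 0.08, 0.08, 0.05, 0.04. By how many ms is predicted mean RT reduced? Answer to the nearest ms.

75 ms

The RT saving is b·ΔH. Equiprobable H₀ = log₂(8) = 3.0000 bits; with the given probabilities H = 2.4984 bits.
b·(H₀ − H) = 150 × (3.0000 − 2.4984) = 75.24 ms.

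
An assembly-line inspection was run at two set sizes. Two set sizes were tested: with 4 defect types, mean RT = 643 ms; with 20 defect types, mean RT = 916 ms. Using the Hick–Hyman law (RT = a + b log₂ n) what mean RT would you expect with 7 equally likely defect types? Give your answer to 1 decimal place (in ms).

737.9 ms

With log₂ n on the abscissa the relation is linear; from the two conditions:
  b = (916 − 643) / (log₂ 20 − log₂ 4) = 273 / (4.3219 − 2) = 117.575 ms/bit
  a = 643 − 117.575 × 2 = 407.851 ms
Then RT(7) = 407.851 + 117.575 × log₂ 7 = 407.851 + 117.575 × 2.8074 ≈ 737.925 ms.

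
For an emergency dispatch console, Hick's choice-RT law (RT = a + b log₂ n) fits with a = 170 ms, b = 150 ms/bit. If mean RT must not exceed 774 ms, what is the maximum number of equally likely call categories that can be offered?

16

Set 170 + 150·log₂ n ≤ 774 → log₂ n ≤ (774 − 170)/150 = 4.0267.
So n ≤ 2^4.0267 = 16.298; the largest integer n is 16.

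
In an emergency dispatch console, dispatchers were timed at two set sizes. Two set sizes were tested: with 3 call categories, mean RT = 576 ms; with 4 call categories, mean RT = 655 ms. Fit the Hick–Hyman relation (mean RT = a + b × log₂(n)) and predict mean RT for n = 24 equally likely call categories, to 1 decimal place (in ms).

Fit slope and intercept:
  b = (655 − 576) / (log₂ 4 − log₂ 3) = 79 / (2 − 1.5850) = 190.344 ms/bit
  a = 576 − 190.344 × 1.5850 = 274.312 ms
Then RT(24) = 274.312 + 190.344 × log₂ 24 = 274.312 + 190.344 × 4.5850 ≈ 1147.033 ms.

1147.0 ms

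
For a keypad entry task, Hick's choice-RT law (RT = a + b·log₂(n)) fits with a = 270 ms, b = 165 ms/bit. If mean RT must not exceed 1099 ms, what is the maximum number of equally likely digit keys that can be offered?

32

165·log₂ n ≤ 1099 − 270 = 829, giving log₂ n ≤ 5.0242 and n ≤ 32.542. The largest whole number is 32.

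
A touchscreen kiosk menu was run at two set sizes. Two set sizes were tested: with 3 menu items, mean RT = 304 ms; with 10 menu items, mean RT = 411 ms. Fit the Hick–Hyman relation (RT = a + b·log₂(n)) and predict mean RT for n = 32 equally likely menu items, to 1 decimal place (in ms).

RT is linear in log₂ n, so two points fix the line:
  b = (411 − 304) / (log₂ 10 − log₂ 3) = 107 / (3.3219 − 1.5850) = 61.602 ms/bit
  a = 304 − 61.602 × 1.5850 = 206.364 ms
Then RT(32) = 206.364 + 61.602 × log₂ 32 = 206.364 + 61.602 × 5 ≈ 514.372 ms.

514.4 ms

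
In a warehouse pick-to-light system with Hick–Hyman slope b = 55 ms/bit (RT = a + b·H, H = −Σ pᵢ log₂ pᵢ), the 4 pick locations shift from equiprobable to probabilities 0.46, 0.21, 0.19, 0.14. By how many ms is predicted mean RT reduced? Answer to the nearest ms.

9 ms

Equiprobable entropy H₀ = log₂ 4 = 2.0000 bits.
Skewed entropy H = −Σ pᵢ log₂ pᵢ = 1.8405 bits.
ΔRT = b·(H₀ − H) = 55 × 0.1595 = 8.77 ms.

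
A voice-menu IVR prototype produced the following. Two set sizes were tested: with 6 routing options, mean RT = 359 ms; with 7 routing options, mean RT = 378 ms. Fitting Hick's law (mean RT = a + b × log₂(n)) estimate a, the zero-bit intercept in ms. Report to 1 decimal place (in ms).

138.2 ms

b = (RT₂ − RT₁)/(log₂ n₂ − log₂ n₁) = (378 − 359)/(2.8074 − 2.5850) = 85.435 ms/bit.
Intercept: a = 359 − 85.435·log₂(6) = 138.155 ms.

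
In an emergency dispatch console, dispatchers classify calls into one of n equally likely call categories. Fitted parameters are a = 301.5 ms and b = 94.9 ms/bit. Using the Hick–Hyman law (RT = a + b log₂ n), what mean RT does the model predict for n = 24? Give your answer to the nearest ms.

log₂(24) = 4.5850 bits, so RT = 301.5 + 94.9 × 4.5850 ≈ 736.613 ms.

737 ms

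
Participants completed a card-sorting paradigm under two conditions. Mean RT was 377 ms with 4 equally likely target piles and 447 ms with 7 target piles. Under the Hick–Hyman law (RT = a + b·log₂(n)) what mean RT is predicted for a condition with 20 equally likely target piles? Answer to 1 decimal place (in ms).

578.3 ms

RT is linear in log₂ n, so two points fix the line:
  b = (447 − 377) / (log₂ 7 − log₂ 4) = 70 / (2.8074 − 2) = 86.703 ms/bit
  a = 377 − 86.703 × 2 = 203.594 ms
Then RT(20) = 203.594 + 86.703 × log₂ 20 = 203.594 + 86.703 × 4.3219 ≈ 578.318 ms.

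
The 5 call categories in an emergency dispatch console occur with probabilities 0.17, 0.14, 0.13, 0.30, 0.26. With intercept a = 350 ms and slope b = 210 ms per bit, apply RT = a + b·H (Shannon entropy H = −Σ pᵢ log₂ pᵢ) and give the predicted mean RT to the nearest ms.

821 ms

Entropy contributions −pᵢ log₂ pᵢ: 0.4346, 0.3971, 0.3826, 0.5211, 0.5053; sum H = 2.2407 bits.
RT = a + bH = 350 + 210·2.2407 = 820.55 ms.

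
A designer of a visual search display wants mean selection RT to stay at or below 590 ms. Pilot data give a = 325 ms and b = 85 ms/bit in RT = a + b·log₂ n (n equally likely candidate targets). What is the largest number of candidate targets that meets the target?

Information budget: (590 − 325)/85 = 3.1176 bits, so n ≤ 2^3.1176 = 8.680 → at most 8.

8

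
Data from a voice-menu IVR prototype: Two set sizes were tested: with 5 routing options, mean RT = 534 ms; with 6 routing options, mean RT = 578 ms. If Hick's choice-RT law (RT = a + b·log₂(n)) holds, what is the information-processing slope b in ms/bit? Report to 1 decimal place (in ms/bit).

The slope on a log₂ axis is (578 − 534) / (2.5850 − 2.3219) = 167.278 ms/bit.

167.3 ms/bit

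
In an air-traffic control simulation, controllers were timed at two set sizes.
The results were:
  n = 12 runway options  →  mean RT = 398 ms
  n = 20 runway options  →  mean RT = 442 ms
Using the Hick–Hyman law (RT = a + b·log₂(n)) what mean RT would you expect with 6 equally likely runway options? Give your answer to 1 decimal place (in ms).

RT is linear in log₂ n, so two points fix the line:
  b = (442 − 398) / (log₂ 20 − log₂ 12) = 44 / (4.3219 − 3.5850) = 59.704 ms/bit
  a = 398 − 59.704 × 3.5850 = 183.962 ms
Then RT(6) = 183.962 + 59.704 × log₂ 6 = 183.962 + 59.704 × 2.5850 ≈ 338.296 ms.

338.3 ms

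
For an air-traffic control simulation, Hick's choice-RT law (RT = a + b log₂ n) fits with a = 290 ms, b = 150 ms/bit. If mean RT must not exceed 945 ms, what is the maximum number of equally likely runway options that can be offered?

20

150·log₂ n ≤ 945 − 290 = 655, giving log₂ n ≤ 4.3667 and n ≤ 20.630. The largest whole number is 20.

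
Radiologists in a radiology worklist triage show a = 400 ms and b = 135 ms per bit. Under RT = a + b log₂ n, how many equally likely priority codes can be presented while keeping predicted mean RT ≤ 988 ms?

Set 400 + 135·log₂ n ≤ 988 → log₂ n ≤ (988 − 400)/135 = 4.3556.
So n ≤ 2^4.3556 = 20.472; the largest integer n is 20.

20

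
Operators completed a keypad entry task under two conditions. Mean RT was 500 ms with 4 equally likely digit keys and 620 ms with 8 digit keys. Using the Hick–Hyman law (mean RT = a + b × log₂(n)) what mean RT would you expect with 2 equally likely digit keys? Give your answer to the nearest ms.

380 ms

Solve the two-equation system in a and b:
  b = (620 − 500) / (log₂ 8 − log₂ 4) = 120 / (3 − 2) = 120 ms/bit
  a = 500 − 120 × 2 = 260 ms
Then RT(2) = 260 + 120 × log₂ 2 = 260 + 120 × 1 ≈ 380.000 ms.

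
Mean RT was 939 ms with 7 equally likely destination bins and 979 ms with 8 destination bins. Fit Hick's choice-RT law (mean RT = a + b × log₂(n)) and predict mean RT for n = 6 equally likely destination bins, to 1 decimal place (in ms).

Fit slope and intercept:
  b = (979 − 939) / (log₂ 8 − log₂ 7) = 40 / (3 − 2.8074) = 207.636 ms/bit
  a = 939 − 207.636 × 2.8074 = 356.093 ms
Then RT(6) = 356.093 + 207.636 × log₂ 6 = 356.093 + 207.636 × 2.5850 ≈ 892.823 ms.

892.8 ms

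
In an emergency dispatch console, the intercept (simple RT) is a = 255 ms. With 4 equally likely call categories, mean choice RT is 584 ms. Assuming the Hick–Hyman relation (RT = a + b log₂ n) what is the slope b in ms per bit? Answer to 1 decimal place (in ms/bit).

b = (584 − 255) / log₂(4) = 329 / 2 = 164.500 ms/bit.

164.5 ms/bit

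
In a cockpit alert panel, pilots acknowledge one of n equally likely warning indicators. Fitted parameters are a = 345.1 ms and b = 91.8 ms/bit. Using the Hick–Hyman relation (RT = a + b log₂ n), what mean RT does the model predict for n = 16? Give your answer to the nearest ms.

log₂(16) = 4 bits, so RT = 345.1 + 91.8 × 4 ≈ 712.300 ms.

712 ms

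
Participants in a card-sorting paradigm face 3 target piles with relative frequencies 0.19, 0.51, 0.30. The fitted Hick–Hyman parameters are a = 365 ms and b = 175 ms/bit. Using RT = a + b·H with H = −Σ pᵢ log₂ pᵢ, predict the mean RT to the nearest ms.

H = 0.19·log₂(1/0.19) + 0.51·log₂(1/0.51) + 0.30·log₂(1/0.30) = 1.4717 bits.
RT = 365 + 175 × 1.4717 = 622.56 ms.

623 ms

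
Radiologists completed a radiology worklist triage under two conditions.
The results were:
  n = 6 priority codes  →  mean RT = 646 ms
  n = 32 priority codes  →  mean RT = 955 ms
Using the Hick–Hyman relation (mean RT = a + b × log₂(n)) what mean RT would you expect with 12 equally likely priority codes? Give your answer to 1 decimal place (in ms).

Fit slope and intercept:
  b = (955 − 646) / (log₂ 32 − log₂ 6) = 309 / (5 − 2.5850) = 127.948 ms/bit
  a = 646 − 127.948 × 2.5850 = 315.258 ms
Then RT(12) = 315.258 + 127.948 × log₂ 12 = 315.258 + 127.948 × 3.5850 ≈ 773.948 ms.

773.9 ms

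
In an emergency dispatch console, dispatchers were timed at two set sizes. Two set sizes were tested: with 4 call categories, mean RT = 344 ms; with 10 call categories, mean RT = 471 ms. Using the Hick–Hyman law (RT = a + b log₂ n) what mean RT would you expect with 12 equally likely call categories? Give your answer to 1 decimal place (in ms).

RT is linear in log₂ n, so two points fix the line:
  b = (471 − 344) / (log₂ 10 − log₂ 4) = 127 / (3.3219 − 2) = 96.072 ms/bit
  a = 344 − 96.072 × 2 = 151.856 ms
Then RT(12) = 151.856 + 96.072 × log₂ 12 = 151.856 + 96.072 × 3.5850 ≈ 496.270 ms.

496.3 ms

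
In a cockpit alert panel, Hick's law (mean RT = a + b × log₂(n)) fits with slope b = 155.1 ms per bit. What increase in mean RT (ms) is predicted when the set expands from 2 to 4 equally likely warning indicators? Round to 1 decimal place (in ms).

155.1 ms

The intercept a cancels: ΔRT = b·(log₂ n₂ − log₂ n₁) = b·log₂(n₂/n₁).
log₂(4) − log₂(2) = log₂(4/2) = log₂(2) = 1.
ΔRT = 155.1 × 1.0000 = 155.100 ms.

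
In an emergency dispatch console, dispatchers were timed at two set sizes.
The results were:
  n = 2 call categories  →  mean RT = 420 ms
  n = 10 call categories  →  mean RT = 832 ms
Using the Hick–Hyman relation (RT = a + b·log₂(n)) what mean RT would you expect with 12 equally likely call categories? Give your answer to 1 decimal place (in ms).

Fit slope and intercept:
  b = (832 − 420) / (log₂ 10 − log₂ 2) = 412 / (3.3219 − 1) = 177.439 ms/bit
  a = 420 − 177.439 × 1 = 242.561 ms
Then RT(12) = 242.561 + 177.439 × log₂ 12 = 242.561 + 177.439 × 3.5850 ≈ 878.672 ms.

878.7 ms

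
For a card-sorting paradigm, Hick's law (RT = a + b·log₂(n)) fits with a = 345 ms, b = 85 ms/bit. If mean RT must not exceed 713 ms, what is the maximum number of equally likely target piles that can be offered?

85·log₂ n ≤ 713 − 345 = 368, giving log₂ n ≤ 4.3294 and n ≤ 20.104. The largest whole number is 20.

20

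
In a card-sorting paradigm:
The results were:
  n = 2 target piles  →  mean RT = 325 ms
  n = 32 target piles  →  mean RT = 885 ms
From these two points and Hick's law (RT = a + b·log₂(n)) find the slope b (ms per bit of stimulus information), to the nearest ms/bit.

140 ms/bit

b = (RT₂ − RT₁)/(log₂ n₂ − log₂ n₁) = (885 − 325)/(5 − 1) = 140 ms/bit.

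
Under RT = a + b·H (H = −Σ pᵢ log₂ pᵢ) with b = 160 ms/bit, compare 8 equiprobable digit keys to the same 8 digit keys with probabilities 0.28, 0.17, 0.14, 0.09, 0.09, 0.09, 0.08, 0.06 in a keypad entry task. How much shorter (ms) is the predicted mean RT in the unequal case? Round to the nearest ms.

The RT saving is b·ΔH. Equiprobable H₀ = log₂(8) = 3.0000 bits; with the given probabilities H = 2.8189 bits.
b·(H₀ − H) = 160 × (3.0000 − 2.8189) = 28.97 ms.

29 ms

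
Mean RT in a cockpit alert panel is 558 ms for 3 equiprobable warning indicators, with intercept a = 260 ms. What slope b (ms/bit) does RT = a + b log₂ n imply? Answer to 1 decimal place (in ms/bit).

b = (558 − 260) / log₂(3) = 298 / 1.5850 = 188.017 ms/bit.

188.0 ms/bit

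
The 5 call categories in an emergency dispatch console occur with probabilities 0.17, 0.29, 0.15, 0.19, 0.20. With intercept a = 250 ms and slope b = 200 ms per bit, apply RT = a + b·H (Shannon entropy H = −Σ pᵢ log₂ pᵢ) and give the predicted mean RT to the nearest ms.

H = 0.17·log₂(1/0.17) + 0.29·log₂(1/0.29) + 0.15·log₂(1/0.15) + 0.19·log₂(1/0.19) + 0.20·log₂(1/0.20) = 2.2826 bits.
RT = 250 + 200 × 2.2826 = 706.53 ms.

707 ms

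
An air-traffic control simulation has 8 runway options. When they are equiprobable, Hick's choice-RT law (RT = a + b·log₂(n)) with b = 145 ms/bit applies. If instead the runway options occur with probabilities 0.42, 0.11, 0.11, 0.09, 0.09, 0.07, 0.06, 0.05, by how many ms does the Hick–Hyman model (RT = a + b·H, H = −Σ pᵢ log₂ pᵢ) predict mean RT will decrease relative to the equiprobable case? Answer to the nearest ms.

The RT saving is b·ΔH. Equiprobable H₀ = log₂(8) = 3.0000 bits; with the given probabilities H = 2.5797 bits.
b·(H₀ − H) = 145 × (3.0000 − 2.5797) = 60.94 ms.

61 ms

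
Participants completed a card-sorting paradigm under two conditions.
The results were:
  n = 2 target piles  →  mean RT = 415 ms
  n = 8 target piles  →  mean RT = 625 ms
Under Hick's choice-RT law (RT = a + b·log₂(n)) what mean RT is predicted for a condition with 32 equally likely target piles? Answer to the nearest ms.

With log₂ n on the abscissa the relation is linear; from the two conditions:
  b = (625 − 415) / (log₂ 8 − log₂ 2) = 210 / (3 − 1) = 105 ms/bit
  a = 415 − 105 × 1 = 310 ms
Then RT(32) = 310 + 105 × log₂ 32 = 310 + 105 × 5 ≈ 835.000 ms.

835 ms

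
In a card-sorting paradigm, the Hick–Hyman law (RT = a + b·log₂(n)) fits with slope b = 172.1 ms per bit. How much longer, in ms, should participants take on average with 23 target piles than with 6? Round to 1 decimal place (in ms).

The intercept a cancels: ΔRT = b·(log₂ n₂ − log₂ n₁) = b·log₂(n₂/n₁).
log₂(23) − log₂(6) = 4.5236 − 2.5850 = 1.9386.
ΔRT = 172.1 × 1.9386 = 333.633 ms.

333.6 ms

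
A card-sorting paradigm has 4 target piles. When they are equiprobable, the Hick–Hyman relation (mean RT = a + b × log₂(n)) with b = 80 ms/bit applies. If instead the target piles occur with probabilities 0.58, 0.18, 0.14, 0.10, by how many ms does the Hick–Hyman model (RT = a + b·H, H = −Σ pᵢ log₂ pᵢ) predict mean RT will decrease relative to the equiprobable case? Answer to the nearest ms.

Equiprobable entropy H₀ = log₂ 4 = 2.0000 bits.
Skewed entropy H = −Σ pᵢ log₂ pᵢ = 1.6304 bits.
ΔRT = b·(H₀ − H) = 80 × 0.3696 = 29.57 ms.

30 ms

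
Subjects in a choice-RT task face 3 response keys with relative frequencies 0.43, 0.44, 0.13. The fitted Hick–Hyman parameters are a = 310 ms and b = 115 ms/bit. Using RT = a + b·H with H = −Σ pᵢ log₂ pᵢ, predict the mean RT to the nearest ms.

H = 0.43·log₂(1/0.43) + 0.44·log₂(1/0.44) + 0.13·log₂(1/0.13) = 1.4274 bits.
RT = 310 + 115 × 1.4274 = 474.15 ms.

474 ms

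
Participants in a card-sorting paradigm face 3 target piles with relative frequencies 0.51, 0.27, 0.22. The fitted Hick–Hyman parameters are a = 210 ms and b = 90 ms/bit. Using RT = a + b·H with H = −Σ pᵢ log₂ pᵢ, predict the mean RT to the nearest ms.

H = 0.51·log₂(1/0.51) + 0.27·log₂(1/0.27) + 0.22·log₂(1/0.22) = 1.4860 bits.
RT = 210 + 90 × 1.4860 = 343.74 ms.

344 ms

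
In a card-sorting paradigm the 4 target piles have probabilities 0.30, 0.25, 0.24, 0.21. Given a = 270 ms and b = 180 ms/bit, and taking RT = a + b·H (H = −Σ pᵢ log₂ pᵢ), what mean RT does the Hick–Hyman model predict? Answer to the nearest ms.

H = 0.30·log₂(1/0.30) + 0.25·log₂(1/0.25) + 0.24·log₂(1/0.24) + 0.21·log₂(1/0.21) = 1.9880 bits.
RT = 270 + 180 × 1.9880 = 627.85 ms.

628 ms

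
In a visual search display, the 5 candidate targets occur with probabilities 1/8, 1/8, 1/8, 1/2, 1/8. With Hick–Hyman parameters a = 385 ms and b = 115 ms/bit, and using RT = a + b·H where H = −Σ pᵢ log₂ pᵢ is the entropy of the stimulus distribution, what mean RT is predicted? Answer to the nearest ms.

H = −Σ pᵢ log₂ pᵢ = 0.125·3 + 0.125·3 + 0.125·3 + 0.5·1 + 0.125·3 = 2.000 bits.
RT = 385 + 115 × 2.000 = 615.00 ms.

615 ms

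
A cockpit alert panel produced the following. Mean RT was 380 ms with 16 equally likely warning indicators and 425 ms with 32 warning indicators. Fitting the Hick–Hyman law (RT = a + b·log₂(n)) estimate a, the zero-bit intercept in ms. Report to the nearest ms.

The slope on a log₂ axis is (425 − 380) / (5 − 4) = 45 ms/bit.
Intercept: a = 380 − 45·log₂(16) = 200.000 ms.

200 ms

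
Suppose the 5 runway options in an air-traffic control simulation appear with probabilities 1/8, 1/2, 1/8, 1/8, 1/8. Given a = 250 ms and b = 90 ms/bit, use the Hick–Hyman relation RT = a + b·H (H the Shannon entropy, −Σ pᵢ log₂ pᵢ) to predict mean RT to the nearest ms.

430 ms

H = −Σ pᵢ log₂ pᵢ = 0.125·3 + 0.5·1 + 0.125·3 + 0.125·3 + 0.125·3 = 2.000 bits.
RT = 250 + 90 × 2.000 = 430.00 ms.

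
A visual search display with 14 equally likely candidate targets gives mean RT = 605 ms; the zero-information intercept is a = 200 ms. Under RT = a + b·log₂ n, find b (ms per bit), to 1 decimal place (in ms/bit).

log₂(14) = 3.8074 bits.
b = (RT − a)/log₂ n = (605 − 200) / 3.8074 = 106.373 ms/bit.

106.4 ms/bit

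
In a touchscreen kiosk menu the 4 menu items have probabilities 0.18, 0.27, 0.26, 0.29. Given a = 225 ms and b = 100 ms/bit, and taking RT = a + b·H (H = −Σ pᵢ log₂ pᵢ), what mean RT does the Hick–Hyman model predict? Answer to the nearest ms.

H = 0.18·log₂(1/0.18) + 0.27·log₂(1/0.27) + 0.26·log₂(1/0.26) + 0.29·log₂(1/0.29) = 1.9785 bits.
RT = 225 + 100 × 1.9785 = 422.85 ms.

423 ms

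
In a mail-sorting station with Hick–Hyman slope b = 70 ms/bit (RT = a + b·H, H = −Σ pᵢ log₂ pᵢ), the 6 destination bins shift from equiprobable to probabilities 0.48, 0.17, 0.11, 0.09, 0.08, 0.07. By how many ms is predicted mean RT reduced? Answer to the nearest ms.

29 ms

The RT saving is b·ΔH. Equiprobable H₀ = log₂(6) = 2.5850 bits; with the given probabilities H = 2.1659 bits.
b·(H₀ − H) = 70 × (2.5850 − 2.1659) = 29.34 ms.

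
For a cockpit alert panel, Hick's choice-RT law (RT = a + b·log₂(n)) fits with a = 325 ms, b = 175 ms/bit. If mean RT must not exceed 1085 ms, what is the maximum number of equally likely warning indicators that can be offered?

20

Set 325 + 175·log₂ n ≤ 1085 → log₂ n ≤ (1085 − 325)/175 = 4.3429.
So n ≤ 2^4.3429 = 20.292; the largest integer n is 20.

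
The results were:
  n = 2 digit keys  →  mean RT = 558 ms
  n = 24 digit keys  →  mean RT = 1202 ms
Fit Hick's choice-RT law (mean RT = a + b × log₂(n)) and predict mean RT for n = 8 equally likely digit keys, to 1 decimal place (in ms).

Fit slope and intercept:
  b = (1202 − 558) / (log₂ 24 − log₂ 2) = 644 / (4.5850 − 1) = 179.639 ms/bit
  a = 558 − 179.639 × 1 = 378.361 ms
Then RT(8) = 378.361 + 179.639 × log₂ 8 = 378.361 + 179.639 × 3 ≈ 917.279 ms.

917.3 ms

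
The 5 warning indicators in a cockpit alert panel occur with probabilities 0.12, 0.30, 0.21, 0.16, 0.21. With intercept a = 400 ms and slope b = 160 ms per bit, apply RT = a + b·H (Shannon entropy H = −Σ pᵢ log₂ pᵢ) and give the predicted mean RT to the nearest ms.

761 ms

H = 0.12·log₂(1/0.12) + 0.30·log₂(1/0.30) + 0.21·log₂(1/0.21) + 0.16·log₂(1/0.16) + 0.21·log₂(1/0.21) = 2.2568 bits.
RT = 400 + 160 × 2.2568 = 761.09 ms.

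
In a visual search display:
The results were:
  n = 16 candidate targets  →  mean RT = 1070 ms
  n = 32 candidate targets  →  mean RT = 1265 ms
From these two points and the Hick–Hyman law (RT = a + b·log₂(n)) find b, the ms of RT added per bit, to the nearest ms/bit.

The slope on a log₂ axis is (1265 − 1070) / (5 − 4) = 195 ms/bit.

195 ms/bit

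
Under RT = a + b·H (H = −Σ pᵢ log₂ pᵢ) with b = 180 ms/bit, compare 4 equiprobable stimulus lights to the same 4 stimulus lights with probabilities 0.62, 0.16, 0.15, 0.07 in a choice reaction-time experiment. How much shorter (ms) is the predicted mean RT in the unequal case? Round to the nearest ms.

Equiprobable entropy H₀ = log₂ 4 = 2.0000 bits.
Skewed entropy H = −Σ pᵢ log₂ pᵢ = 1.5297 bits.
ΔRT = b·(H₀ − H) = 180 × 0.4703 = 84.65 ms.

85 ms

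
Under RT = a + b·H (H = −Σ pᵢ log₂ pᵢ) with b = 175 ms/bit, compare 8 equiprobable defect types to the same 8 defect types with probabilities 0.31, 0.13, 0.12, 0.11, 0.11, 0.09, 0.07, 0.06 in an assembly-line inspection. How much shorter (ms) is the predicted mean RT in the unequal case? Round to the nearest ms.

The RT saving is b·ΔH. Equiprobable H₀ = log₂(8) = 3.0000 bits; with the given probabilities H = 2.7988 bits.
b·(H₀ − H) = 175 × (3.0000 − 2.7988) = 35.21 ms.

35 ms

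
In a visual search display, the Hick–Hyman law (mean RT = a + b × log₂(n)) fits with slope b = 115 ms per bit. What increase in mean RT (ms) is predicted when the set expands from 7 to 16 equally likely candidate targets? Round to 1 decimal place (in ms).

The intercept a cancels: ΔRT = b·(log₂ n₂ − log₂ n₁) = b·log₂(n₂/n₁).
log₂(16) − log₂(7) = 4 − 2.8074 = 1.1926.
ΔRT = 115 × 1.1926 = 137.154 ms.

137.2 ms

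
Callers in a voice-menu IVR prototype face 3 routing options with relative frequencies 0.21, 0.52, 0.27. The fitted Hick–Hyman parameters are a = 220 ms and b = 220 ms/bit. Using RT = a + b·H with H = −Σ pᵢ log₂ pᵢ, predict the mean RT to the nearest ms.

544 ms

H = 0.21·log₂(1/0.21) + 0.52·log₂(1/0.52) + 0.27·log₂(1/0.27) = 1.4734 bits.
RT = 220 + 220 × 1.4734 = 544.15 ms.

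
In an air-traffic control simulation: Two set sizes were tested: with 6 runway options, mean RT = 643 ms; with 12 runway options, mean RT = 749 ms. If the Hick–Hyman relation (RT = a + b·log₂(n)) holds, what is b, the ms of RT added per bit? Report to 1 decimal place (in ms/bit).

106.0 ms/bit

The slope on a log₂ axis is (749 − 643) / (3.5850 − 2.5850) = 106.000 ms/bit.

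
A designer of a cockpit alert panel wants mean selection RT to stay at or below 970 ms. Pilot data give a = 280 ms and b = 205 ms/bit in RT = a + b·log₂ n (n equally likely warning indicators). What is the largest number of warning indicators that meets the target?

Information budget: (970 − 280)/205 = 3.3659 bits, so n ≤ 2^3.3659 = 10.309 → at most 10.

10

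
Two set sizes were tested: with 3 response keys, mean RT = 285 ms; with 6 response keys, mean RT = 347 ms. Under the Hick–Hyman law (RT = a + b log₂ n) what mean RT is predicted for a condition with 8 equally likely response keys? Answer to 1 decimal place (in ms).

372.7 ms

Solve the two-equation system in a and b:
  b = (347 − 285) / (log₂ 6 − log₂ 3) = 62 / (2.5850 − 1.5850) = 62.000 ms/bit
  a = 285 − 62.000 × 1.5850 = 186.732 ms
Then RT(8) = 186.732 + 62.000 × log₂ 8 = 186.732 + 62.000 × 3 ≈ 372.732 ms.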